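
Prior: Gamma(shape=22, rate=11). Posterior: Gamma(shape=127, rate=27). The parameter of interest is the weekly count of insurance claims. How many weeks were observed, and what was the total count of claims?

n = 16 weeks with total 105 claims

A Gamma(α, β) prior (rate parametrization) on a Poisson rate with n observations summing to S gives posterior Gamma(α+S, β+n).
Matching: Σxᵢ = 127 − 22 = 105 and n = 27 − 11 = 16.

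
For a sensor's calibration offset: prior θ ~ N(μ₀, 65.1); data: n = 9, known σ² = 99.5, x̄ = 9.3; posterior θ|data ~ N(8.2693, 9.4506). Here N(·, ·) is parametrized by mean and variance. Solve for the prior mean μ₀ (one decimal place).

μ₀ = 2.2

With known observation variance, the Normal–Normal posterior has precision τ_n = τ₀ + n/σ² and mean μ_n = (τ₀μ₀ + (n/σ²)x̄)/τ_n.
Here τ₀ = 1/65.1 = 0.015361 and τ_data = 9/99.5 = 0.090452, so τ_n = 0.105813.
Rearranging for μ₀: μ₀ = (μ_n·τ_n − τ_data·x̄)/τ₀ = (8.2693·0.105813 − 0.090452·9.3) / 0.015361 = 0.033796/0.015361 ≈ 2.2.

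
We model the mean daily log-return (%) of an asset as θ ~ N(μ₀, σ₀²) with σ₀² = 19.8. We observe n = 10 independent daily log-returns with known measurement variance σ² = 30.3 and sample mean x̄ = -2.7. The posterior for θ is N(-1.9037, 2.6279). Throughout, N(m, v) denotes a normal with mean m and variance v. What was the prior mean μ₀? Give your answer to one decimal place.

The posterior mean is a precision-weighted average: μ_n = (τ₀μ₀ + τ_data·x̄)/(τ₀+τ_data), with τ₀=1/σ₀² and τ_data=n/σ².
Here τ₀ = 1/19.8 = 0.050505 and τ_data = 10/30.3 = 0.330033, so τ_n = 0.380538.
Rearranging for μ₀: μ₀ = (μ_n·τ_n − τ_data·x̄)/τ₀ = (-1.9037·0.380538 − 0.330033·-2.7) / 0.050505 = 0.166659/0.050505 ≈ 3.3.

μ₀ = 3.3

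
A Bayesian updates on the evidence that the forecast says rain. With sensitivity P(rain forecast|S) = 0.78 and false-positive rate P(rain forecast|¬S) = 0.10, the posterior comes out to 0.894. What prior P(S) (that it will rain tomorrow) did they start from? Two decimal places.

P(S) = 0.52

Bayes' rule in odds form gives O(S|E) = O(S)·[P(E|S)/P(E|¬S)], hence O(S) = O(S|E)/LR.
Posterior odds = 0.894/(1−0.894) = 8.4340. LR = 0.78/0.10 = 7.8000.
Prior odds = 8.4340/7.8000 = 1.0813, so P(S) = 1.0813/(1+1.0813) ≈ 0.52.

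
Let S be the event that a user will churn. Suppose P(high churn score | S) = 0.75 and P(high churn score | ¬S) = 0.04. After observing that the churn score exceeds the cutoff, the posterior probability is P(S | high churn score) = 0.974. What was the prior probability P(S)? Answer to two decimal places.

In odds form, posterior odds = prior odds × likelihood ratio, so prior odds = posterior odds ÷ LR.
Posterior odds = 0.974/(1−0.974) = 37.4615. LR = 0.75/0.04 = 18.7500.
Prior odds = 37.4615/18.7500 = 1.9979, so P(S) = 1.9979/(1+1.9979) ≈ 0.67.

P(S) = 0.67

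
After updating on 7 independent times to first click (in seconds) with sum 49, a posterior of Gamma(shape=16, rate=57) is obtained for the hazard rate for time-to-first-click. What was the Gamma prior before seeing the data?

Gamma–exponential conjugacy: posterior shape = α + n, posterior rate = β + Σtᵢ.
So α = 16 − 7 = 9 and β = 57 − 49 = 8.

Gamma(shape=9, rate=8)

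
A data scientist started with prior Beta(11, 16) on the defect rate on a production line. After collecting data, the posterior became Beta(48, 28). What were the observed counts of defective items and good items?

A Beta(a, b) prior with s successes and f failures in binomial data gives a Beta(a+s, b+f) posterior.
Match parameters: s=48−11=37, f=28−16=12.

37 defective items and 12 good items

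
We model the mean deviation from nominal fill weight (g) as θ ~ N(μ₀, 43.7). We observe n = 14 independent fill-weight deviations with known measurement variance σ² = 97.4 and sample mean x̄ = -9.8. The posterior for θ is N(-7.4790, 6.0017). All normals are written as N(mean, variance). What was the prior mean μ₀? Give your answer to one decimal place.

μ₀ = 7.1

With known observation variance, the Normal–Normal posterior has precision τ_n = τ₀ + n/σ² and mean μ_n = (τ₀μ₀ + (n/σ²)x̄)/τ_n.
Here τ₀ = 1/43.7 = 0.022883 and τ_data = 14/97.4 = 0.143737, so τ_n = 0.166620.
Rearranging for μ₀: μ₀ = (μ_n·τ_n − τ_data·x̄)/τ₀ = (-7.4790·0.166620 − 0.143737·-9.8) / 0.022883 = 0.162472/0.022883 ≈ 7.1.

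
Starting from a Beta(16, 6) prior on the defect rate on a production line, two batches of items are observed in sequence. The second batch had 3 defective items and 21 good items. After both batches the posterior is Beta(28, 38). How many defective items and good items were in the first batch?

Because Beta–binomial updating is additive in the counts, the combined data contributed (α_post−α_prior, β_post−β_prior) successes and failures.
Total across both batches: 28−16=12 defective items, 38−6=32 good items.
Subtract the second batch: 12−3=9 defective items and 32−21=11 good items.

9 defective items and 11 good items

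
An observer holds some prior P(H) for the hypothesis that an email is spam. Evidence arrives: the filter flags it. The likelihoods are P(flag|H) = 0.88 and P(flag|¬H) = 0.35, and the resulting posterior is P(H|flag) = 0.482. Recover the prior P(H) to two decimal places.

P(H) = 0.27

Bayes' rule in odds form gives O(H|E) = O(H)·[P(E|H)/P(E|¬H)], hence O(H) = O(H|E)/LR.
Posterior odds = 0.482/(1−0.482) = 0.9305. LR = 0.88/0.35 = 2.5143.
Prior odds = 0.9305/2.5143 = 0.3701, so P(H) = 0.3701/(1+0.3701) ≈ 0.27.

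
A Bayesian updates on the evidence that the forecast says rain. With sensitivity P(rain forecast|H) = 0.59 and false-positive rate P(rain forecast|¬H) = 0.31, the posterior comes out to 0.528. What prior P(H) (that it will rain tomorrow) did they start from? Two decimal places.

P(H) = 0.37

In odds form, posterior odds = prior odds × likelihood ratio, so prior odds = posterior odds ÷ LR.
Posterior odds = 0.528/(1−0.528) = 1.1186. LR = 0.59/0.31 = 1.9032.
Prior odds = 1.1186/1.9032 = 0.5877, so P(H) = 0.5877/(1+0.5877) ≈ 0.37.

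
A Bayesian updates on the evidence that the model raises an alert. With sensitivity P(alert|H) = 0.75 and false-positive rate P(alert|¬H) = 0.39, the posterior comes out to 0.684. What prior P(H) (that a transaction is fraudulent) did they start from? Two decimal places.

P(H) = 0.53

Bayes' rule in odds form gives O(H|E) = O(H)·[P(E|H)/P(E|¬H)], hence O(H) = O(H|E)/LR.
Posterior odds = 0.684/(1−0.684) = 2.1646. LR = 0.75/0.39 = 1.9231.
Prior odds = 2.1646/1.9231 = 1.1256, so P(H) = 1.1256/(1+1.1256) ≈ 0.53.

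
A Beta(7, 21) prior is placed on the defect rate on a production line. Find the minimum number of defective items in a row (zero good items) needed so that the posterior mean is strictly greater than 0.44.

k = 10

After k defective items and 0 good items the posterior is Beta(7+k, 21), with mean (7+k)/(7+21+k).
Set (7+k)/(28+k) > 0.44 and solve: k > (0.44·28 − 7)/(1 − 0.44) = 9.500.
The smallest integer exceeding 9.500 is 10, and checking k=10: (17)/(38) = 0.4474 > 0.44.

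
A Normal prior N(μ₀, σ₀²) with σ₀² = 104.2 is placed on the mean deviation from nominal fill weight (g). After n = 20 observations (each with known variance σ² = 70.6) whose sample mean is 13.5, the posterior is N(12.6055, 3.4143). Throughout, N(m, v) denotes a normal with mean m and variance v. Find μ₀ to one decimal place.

μ₀ = -13.8

With known observation variance, the Normal–Normal posterior has precision τ_n = τ₀ + n/σ² and mean μ_n = (τ₀μ₀ + (n/σ²)x̄)/τ_n.
Here τ₀ = 1/104.2 = 0.009597 and τ_data = 20/70.6 = 0.283286, so τ_n = 0.292883.
Rearranging for μ₀: μ₀ = (μ_n·τ_n − τ_data·x̄)/τ₀ = (12.6055·0.292883 − 0.283286·13.5) / 0.009597 = -0.132424/0.009597 ≈ -13.8.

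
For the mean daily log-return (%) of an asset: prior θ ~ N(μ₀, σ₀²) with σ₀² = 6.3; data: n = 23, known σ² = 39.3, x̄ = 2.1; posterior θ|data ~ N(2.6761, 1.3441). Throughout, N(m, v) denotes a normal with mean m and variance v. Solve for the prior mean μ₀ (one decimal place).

μ₀ = 4.8

The posterior mean is a precision-weighted average: μ_n = (τ₀μ₀ + τ_data·x̄)/(τ₀+τ_data), with τ₀=1/σ₀² and τ_data=n/σ².
Here τ₀ = 1/6.3 = 0.158730 and τ_data = 23/39.3 = 0.585242, so τ_n = 0.743972.
Rearranging for μ₀: μ₀ = (μ_n·τ_n − τ_data·x̄)/τ₀ = (2.6761·0.743972 − 0.585242·2.1) / 0.158730 = 0.761935/0.158730 ≈ 4.8.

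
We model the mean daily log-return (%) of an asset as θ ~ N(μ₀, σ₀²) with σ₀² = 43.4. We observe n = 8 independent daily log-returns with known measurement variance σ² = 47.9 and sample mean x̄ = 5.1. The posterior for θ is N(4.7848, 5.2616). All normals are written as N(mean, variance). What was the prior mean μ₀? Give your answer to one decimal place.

The posterior mean is a precision-weighted average: μ_n = (τ₀μ₀ + τ_data·x̄)/(τ₀+τ_data), with τ₀=1/σ₀² and τ_data=n/σ².
Here τ₀ = 1/43.4 = 0.023041 and τ_data = 8/47.9 = 0.167015, so τ_n = 0.190056.
Rearranging for μ₀: μ₀ = (μ_n·τ_n − τ_data·x̄)/τ₀ = (4.7848·0.190056 − 0.167015·5.1) / 0.023041 = 0.057603/0.023041 ≈ 2.5.

μ₀ = 2.5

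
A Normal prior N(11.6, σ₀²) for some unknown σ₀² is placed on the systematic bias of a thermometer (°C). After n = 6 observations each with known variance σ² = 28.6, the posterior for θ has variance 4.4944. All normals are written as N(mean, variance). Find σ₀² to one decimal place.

For the Normal–Normal model with known σ², precisions add: τ_n = τ₀ + n/σ².
So 1/σ₀² = 1/4.4944 − 6/28.6 = 0.222499 − 0.209790 = 0.012709.
Hence σ₀² = 1/0.012709 ≈ 78.7.

σ₀² = 78.7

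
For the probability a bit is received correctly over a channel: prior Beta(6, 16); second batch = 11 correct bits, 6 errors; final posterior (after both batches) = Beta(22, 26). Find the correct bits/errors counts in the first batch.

5 correct bits and 4 errors

Because Beta–binomial updating is additive in the counts, the combined data contributed (α_post−α_prior, β_post−β_prior) successes and failures.
Total across both batches: 22−6=16 correct bits, 26−16=10 errors.
Subtract the second batch: 16−11=5 correct bits and 10−6=4 errors.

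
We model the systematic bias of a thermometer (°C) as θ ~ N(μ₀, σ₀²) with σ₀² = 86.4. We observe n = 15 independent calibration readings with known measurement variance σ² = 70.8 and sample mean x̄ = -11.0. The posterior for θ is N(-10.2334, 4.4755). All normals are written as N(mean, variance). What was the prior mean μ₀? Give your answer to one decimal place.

μ₀ = 3.8

The posterior mean is a precision-weighted average: μ_n = (τ₀μ₀ + τ_data·x̄)/(τ₀+τ_data), with τ₀=1/σ₀² and τ_data=n/σ².
Here τ₀ = 1/86.4 = 0.011574 and τ_data = 15/70.8 = 0.211864, so τ_n = 0.223438.
Rearranging for μ₀: μ₀ = (μ_n·τ_n − τ_data·x̄)/τ₀ = (-10.2334·0.223438 − 0.211864·-11.0) / 0.011574 = 0.043974/0.011574 ≈ 3.8.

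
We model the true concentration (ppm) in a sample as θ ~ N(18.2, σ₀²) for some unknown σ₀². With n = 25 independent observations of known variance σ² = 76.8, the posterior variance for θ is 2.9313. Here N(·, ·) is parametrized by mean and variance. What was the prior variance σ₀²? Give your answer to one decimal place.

σ₀² = 64.0

For the Normal–Normal model with known σ², precisions add: τ_n = τ₀ + n/σ².
So 1/σ₀² = 1/2.9313 − 25/76.8 = 0.341146 − 0.325521 = 0.015625.
Hence σ₀² = 1/0.015625 ≈ 64.0.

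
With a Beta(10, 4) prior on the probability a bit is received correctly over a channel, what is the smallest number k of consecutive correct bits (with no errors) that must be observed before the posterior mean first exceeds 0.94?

After k correct bits and 0 errors the posterior is Beta(10+k, 4), with mean (10+k)/(10+4+k).
Set (10+k)/(14+k) > 0.94 and solve: k > (0.94·14 − 10)/(1 − 0.94) = 52.667.
The smallest integer exceeding 52.667 is 53.

k = 53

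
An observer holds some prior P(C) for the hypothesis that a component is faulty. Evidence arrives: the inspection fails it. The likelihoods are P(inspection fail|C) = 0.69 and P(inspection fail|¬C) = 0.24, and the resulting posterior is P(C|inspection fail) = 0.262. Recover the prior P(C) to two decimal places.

P(C) = 0.11

In odds form, posterior odds = prior odds × likelihood ratio, so prior odds = posterior odds ÷ LR.
Posterior odds = 0.262/(1−0.262) = 0.3550. LR = 0.69/0.24 = 2.8750.
Prior odds = 0.3550/2.8750 = 0.1235, so P(C) = 0.1235/(1+0.1235) ≈ 0.11.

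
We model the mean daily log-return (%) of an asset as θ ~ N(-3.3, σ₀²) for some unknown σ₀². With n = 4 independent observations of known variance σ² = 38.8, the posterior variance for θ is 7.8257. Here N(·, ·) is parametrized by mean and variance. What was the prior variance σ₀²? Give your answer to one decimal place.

σ₀² = 40.5

Posterior precision equals prior precision plus data precision: 1/σ_n² = 1/σ₀² + n/σ².
So 1/σ₀² = 1/7.8257 − 4/38.8 = 0.127784 − 0.103093 = 0.024691.
Hence σ₀² = 1/0.024691 ≈ 40.5.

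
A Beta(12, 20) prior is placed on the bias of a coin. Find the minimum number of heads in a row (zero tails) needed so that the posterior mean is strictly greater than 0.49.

k = 8

After k heads and 0 tails the posterior is Beta(12+k, 20), with mean (12+k)/(12+20+k).
Set (12+k)/(32+k) > 0.49 and solve: k > (0.49·32 − 12)/(1 − 0.49) = 7.216.
The smallest integer exceeding 7.216 is 8.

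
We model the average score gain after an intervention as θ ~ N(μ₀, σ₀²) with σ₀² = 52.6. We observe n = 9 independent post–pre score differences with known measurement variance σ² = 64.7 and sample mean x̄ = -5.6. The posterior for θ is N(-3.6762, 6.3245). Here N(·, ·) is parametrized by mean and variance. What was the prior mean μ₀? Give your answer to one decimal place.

μ₀ = 10.4

With known observation variance, the Normal–Normal posterior has precision τ_n = τ₀ + n/σ² and mean μ_n = (τ₀μ₀ + (n/σ²)x̄)/τ_n.
Here τ₀ = 1/52.6 = 0.019011 and τ_data = 9/64.7 = 0.139104, so τ_n = 0.158115.
Rearranging for μ₀: μ₀ = (μ_n·τ_n − τ_data·x̄)/τ₀ = (-3.6762·0.158115 − 0.139104·-5.6) / 0.019011 = 0.197720/0.019011 ≈ 10.4.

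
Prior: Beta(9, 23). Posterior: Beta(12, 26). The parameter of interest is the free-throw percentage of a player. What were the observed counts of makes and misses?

3 makes and 3 misses

A Beta(a, b) prior with s successes and f failures in binomial data gives a Beta(a+s, b+f) posterior.
So s = 12 − 9 = 3 and f = 26 − 23 = 3.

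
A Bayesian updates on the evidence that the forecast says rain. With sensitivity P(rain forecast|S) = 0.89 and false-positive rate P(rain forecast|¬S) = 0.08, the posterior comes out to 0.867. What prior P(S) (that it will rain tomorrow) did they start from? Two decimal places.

P(S) = 0.37

In odds form, posterior odds = prior odds × likelihood ratio, so prior odds = posterior odds ÷ LR.
Posterior odds = 0.867/(1−0.867) = 6.5188. LR = 0.89/0.08 = 11.1250.
Prior odds = 6.5188/11.1250 = 0.5860, so P(S) = 0.5860/(1+0.5860) ≈ 0.37.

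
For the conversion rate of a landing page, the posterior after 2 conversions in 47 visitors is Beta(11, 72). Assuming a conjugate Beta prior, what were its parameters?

A Beta(α, β) prior with s successes and f failures in binomial data gives a Beta(α+s, β+f) posterior.
Subtract the data counts: 11−2=9, 72−45=27.

Beta(9, 27)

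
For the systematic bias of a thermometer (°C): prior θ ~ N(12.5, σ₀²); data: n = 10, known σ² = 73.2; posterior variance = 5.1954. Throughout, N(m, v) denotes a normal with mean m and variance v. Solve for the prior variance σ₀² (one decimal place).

σ₀² = 17.9

For the Normal–Normal model with known σ², precisions add: τ_n = τ₀ + n/σ².
So 1/σ₀² = 1/5.1954 − 10/73.2 = 0.192478 − 0.136612 = 0.055866.
Hence σ₀² = 1/0.055866 ≈ 17.9.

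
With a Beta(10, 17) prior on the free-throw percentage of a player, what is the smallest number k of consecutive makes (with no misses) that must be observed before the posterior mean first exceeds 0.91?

After k makes and 0 misses the posterior is Beta(10+k, 17), with mean (10+k)/(10+17+k).
Set (10+k)/(27+k) > 0.91 and solve: k > (0.91·27 − 10)/(1 − 0.91) = 161.889.
The smallest integer exceeding 161.889 is 162.

k = 162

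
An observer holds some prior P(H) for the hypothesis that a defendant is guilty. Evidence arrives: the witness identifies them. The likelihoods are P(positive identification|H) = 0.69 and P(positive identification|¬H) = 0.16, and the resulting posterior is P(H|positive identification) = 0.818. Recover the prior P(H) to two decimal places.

Bayes' rule in odds form gives O(H|E) = O(H)·[P(E|H)/P(E|¬H)], hence O(H) = O(H|E)/LR.
Posterior odds = 0.818/(1−0.818) = 4.4945. LR = 0.69/0.16 = 4.3125.
Prior odds = 4.4945/4.3125 = 1.0422, so P(H) = 1.0422/(1+1.0422) ≈ 0.51.

P(H) = 0.51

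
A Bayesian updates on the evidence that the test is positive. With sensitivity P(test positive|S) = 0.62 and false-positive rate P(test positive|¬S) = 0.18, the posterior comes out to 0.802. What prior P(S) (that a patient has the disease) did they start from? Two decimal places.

P(S) = 0.54

In odds form, posterior odds = prior odds × likelihood ratio, so prior odds = posterior odds ÷ LR.
Posterior odds = 0.802/(1−0.802) = 4.0505. LR = 0.62/0.18 = 3.4444.
Prior odds = 4.0505/3.4444 = 1.1760, so P(S) = 1.1760/(1+1.1760) ≈ 0.54.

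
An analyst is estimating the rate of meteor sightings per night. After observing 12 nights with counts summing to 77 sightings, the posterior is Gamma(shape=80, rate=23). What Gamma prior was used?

Gamma(shape=3, rate=11)

A Gamma(α, β) prior (rate parametrization) on a Poisson rate with n observations summing to S gives posterior Gamma(α+S, β+n).
So α = 80 − 77 = 3 and β = 23 − 12 = 11.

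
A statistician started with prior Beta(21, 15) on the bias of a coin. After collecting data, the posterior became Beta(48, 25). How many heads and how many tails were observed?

27 heads and 10 tails

Beta is conjugate to the binomial likelihood: posterior = Beta(α+s, β+f).
Match parameters: s=48−21=27, f=25−15=10.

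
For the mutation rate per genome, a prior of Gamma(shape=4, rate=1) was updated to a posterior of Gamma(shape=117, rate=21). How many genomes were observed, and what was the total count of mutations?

n = 20 genomes with total 113 mutations

A Gamma(α, β) prior (rate parametrization) on a Poisson rate with n observations summing to S gives posterior Gamma(α+S, β+n).
Matching: Σxᵢ = 117 − 4 = 113 and n = 21 − 1 = 20.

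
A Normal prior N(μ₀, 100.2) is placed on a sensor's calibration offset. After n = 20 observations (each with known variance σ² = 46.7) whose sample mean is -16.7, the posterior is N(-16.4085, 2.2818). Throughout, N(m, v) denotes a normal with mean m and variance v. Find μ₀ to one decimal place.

The posterior mean is a precision-weighted average: μ_n = (τ₀μ₀ + τ_data·x̄)/(τ₀+τ_data), with τ₀=1/σ₀² and τ_data=n/σ².
Here τ₀ = 1/100.2 = 0.009980 and τ_data = 20/46.7 = 0.428266, so τ_n = 0.438246.
Rearranging for μ₀: μ₀ = (μ_n·τ_n − τ_data·x̄)/τ₀ = (-16.4085·0.438246 − 0.428266·-16.7) / 0.009980 = -0.038917/0.009980 ≈ -3.9.

μ₀ = -3.9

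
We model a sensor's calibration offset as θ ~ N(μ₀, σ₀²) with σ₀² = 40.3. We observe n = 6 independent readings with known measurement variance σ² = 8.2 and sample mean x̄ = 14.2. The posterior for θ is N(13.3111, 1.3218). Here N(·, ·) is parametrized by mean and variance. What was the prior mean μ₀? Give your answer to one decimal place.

μ₀ = -12.9

The posterior mean is a precision-weighted average: μ_n = (τ₀μ₀ + τ_data·x̄)/(τ₀+τ_data), with τ₀=1/σ₀² and τ_data=n/σ².
Here τ₀ = 1/40.3 = 0.024814 and τ_data = 6/8.2 = 0.731707, so τ_n = 0.756521.
Rearranging for μ₀: μ₀ = (μ_n·τ_n − τ_data·x̄)/τ₀ = (13.3111·0.756521 − 0.731707·14.2) / 0.024814 = -0.320113/0.024814 ≈ -12.9.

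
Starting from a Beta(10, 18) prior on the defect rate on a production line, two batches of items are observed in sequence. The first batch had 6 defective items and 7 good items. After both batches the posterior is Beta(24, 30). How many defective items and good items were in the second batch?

Sequential conjugate updates are equivalent to a single update on the pooled data, so total successes = posterior α − prior α and total failures = posterior β − prior β.
Total across both batches: 24−10=14 defective items, 30−18=12 good items.
Subtract the first batch: 14−6=8 defective items and 12−7=5 good items.

8 defective items and 5 good items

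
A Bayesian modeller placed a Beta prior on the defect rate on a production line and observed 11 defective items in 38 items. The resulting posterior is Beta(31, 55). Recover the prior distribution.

Under Beta–binomial conjugacy the posterior parameters are (α+s, β+f).
So α = 31 − 11 = 20 and β = 55 − 27 = 28.

Beta(20, 28)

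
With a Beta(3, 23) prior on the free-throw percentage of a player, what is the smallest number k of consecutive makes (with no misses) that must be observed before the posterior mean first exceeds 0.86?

After k makes and 0 misses the posterior is Beta(3+k, 23), with mean (3+k)/(3+23+k).
Set (3+k)/(26+k) > 0.86 and solve: k > (0.86·26 − 3)/(1 − 0.86) = 138.286.
The smallest integer exceeding 138.286 is 139, and checking k=139: (142)/(165) = 0.8606 > 0.86.

k = 139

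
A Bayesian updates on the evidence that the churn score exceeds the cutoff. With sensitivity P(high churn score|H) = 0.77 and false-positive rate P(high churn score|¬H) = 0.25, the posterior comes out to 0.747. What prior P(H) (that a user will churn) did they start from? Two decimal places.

In odds form, posterior odds = prior odds × likelihood ratio, so prior odds = posterior odds ÷ LR.
Posterior odds = 0.747/(1−0.747) = 2.9526. LR = 0.77/0.25 = 3.0800.
Prior odds = 2.9526/3.0800 = 0.9586, so P(H) = 0.9586/(1+0.9586) ≈ 0.49.

P(H) = 0.49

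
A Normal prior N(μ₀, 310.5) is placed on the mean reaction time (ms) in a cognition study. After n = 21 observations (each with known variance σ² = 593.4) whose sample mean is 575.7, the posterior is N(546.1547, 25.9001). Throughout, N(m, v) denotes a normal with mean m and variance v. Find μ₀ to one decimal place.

With known observation variance, the Normal–Normal posterior has precision τ_n = τ₀ + n/σ² and mean μ_n = (τ₀μ₀ + (n/σ²)x̄)/τ_n.
Here τ₀ = 1/310.5 = 0.003221 and τ_data = 21/593.4 = 0.035389, so τ_n = 0.038610.
Rearranging for μ₀: μ₀ = (μ_n·τ_n − τ_data·x̄)/τ₀ = (546.1547·0.038610 − 0.035389·575.7) / 0.003221 = 0.713586/0.003221 ≈ 221.5.

μ₀ = 221.5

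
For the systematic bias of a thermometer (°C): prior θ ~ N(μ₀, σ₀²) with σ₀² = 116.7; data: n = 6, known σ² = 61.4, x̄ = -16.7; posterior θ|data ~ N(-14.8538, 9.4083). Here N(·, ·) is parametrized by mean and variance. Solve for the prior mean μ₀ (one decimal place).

μ₀ = 6.2

With known observation variance, the Normal–Normal posterior has precision τ_n = τ₀ + n/σ² and mean μ_n = (τ₀μ₀ + (n/σ²)x̄)/τ_n.
Here τ₀ = 1/116.7 = 0.008569 and τ_data = 6/61.4 = 0.097720, so τ_n = 0.106289.
Rearranging for μ₀: μ₀ = (μ_n·τ_n − τ_data·x̄)/τ₀ = (-14.8538·0.106289 − 0.097720·-16.7) / 0.008569 = 0.053128/0.008569 ≈ 6.2.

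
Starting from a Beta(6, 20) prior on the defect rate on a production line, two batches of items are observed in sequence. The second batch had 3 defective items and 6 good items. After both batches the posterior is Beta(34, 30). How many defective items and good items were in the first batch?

Sequential conjugate updates are equivalent to a single update on the pooled data, so total successes = posterior α − prior α and total failures = posterior β − prior β.
Total across both batches: 34−6=28 defective items, 30−20=10 good items.
Subtract the second batch: 28−3=25 defective items and 10−6=4 good items.

25 defective items and 4 good items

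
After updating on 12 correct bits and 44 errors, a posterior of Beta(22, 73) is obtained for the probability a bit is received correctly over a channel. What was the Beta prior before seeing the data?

Beta(10, 29)

Beta is conjugate to the binomial likelihood: posterior = Beta(α+s, β+f).
So α = 22 − 12 = 10 and β = 73 − 44 = 29.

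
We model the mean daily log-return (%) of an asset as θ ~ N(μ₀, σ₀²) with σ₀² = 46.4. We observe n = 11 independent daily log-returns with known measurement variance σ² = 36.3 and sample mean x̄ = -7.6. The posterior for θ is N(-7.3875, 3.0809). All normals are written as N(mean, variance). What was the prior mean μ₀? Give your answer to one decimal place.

μ₀ = -4.4

With known observation variance, the Normal–Normal posterior has precision τ_n = τ₀ + n/σ² and mean μ_n = (τ₀μ₀ + (n/σ²)x̄)/τ_n.
Here τ₀ = 1/46.4 = 0.021552 and τ_data = 11/36.3 = 0.303030, so τ_n = 0.324582.
Rearranging for μ₀: μ₀ = (μ_n·τ_n − τ_data·x̄)/τ₀ = (-7.3875·0.324582 − 0.303030·-7.6) / 0.021552 = -0.094822/0.021552 ≈ -4.4.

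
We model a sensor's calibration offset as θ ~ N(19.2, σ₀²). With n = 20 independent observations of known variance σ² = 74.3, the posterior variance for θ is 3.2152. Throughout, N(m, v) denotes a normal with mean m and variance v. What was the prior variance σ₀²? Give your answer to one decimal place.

σ₀² = 23.9

For the Normal–Normal model with known σ², precisions add: τ_n = τ₀ + n/σ².
So 1/σ₀² = 1/3.2152 − 20/74.3 = 0.311023 − 0.269179 = 0.041844.
Hence σ₀² = 1/0.041844 ≈ 23.9.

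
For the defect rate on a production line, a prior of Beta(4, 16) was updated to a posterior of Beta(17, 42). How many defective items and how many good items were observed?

Under Beta–binomial conjugacy the posterior parameters are (a+s, b+f).
So s = 17 − 4 = 13 and f = 42 − 16 = 26.

13 defective items and 26 good items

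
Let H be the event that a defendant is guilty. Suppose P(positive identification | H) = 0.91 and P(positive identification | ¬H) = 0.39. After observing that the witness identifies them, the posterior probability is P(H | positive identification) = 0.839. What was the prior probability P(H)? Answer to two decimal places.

Bayes' rule in odds form gives O(H|E) = O(H)·[P(E|H)/P(E|¬H)], hence O(H) = O(H|E)/LR.
Posterior odds = 0.839/(1−0.839) = 5.2112. LR = 0.91/0.39 = 2.3333.
Prior odds = 5.2112/2.3333 = 2.2334, so P(H) = 2.2334/(1+2.2334) ≈ 0.69.

P(H) = 0.69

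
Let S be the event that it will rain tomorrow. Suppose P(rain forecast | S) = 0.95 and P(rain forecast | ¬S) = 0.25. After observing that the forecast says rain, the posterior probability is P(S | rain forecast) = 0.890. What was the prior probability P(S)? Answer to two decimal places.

In odds form, posterior odds = prior odds × likelihood ratio, so prior odds = posterior odds ÷ LR.
Posterior odds = 0.890/(1−0.890) = 8.0909. LR = 0.95/0.25 = 3.8000.
Prior odds = 8.0909/3.8000 = 2.1292, so P(S) = 2.1292/(1+2.1292) ≈ 0.68.

P(S) = 0.68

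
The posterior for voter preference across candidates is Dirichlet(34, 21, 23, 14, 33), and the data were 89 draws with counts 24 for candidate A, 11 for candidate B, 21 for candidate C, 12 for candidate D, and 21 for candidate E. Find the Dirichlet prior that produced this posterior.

Dirichlet(10, 10, 2, 2, 12)

For a Dirichlet(α) prior with multinomial counts c, the posterior is Dirichlet(α + c) componentwise.
Subtract each count from the matching posterior parameter: 34−24=10, 21−11=10, 23−21=2, 14−12=2, 33−21=12.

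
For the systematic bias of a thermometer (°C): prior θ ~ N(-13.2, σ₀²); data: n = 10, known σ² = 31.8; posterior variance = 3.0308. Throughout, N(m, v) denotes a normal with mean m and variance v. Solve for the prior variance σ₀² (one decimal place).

σ₀² = 64.6

For the Normal–Normal model with known σ², precisions add: τ_n = τ₀ + n/σ².
So 1/σ₀² = 1/3.0308 − 10/31.8 = 0.329946 − 0.314465 = 0.015481.
Hence σ₀² = 1/0.015481 ≈ 64.6.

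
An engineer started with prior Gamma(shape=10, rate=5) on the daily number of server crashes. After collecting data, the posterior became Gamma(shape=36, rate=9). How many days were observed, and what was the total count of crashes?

Gamma–Poisson conjugacy: posterior shape = α + Σxᵢ, posterior rate = β + n.
Matching: Σxᵢ = 36 − 10 = 26 and n = 9 − 5 = 4.

n = 4 days with total 26 crashes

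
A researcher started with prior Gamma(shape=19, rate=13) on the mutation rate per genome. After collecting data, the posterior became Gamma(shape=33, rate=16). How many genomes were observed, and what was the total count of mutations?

n = 3 genomes with total 14 mutations

Gamma–Poisson conjugacy: posterior shape = α + Σxᵢ, posterior rate = β + n.
Matching: Σxᵢ = 33 − 19 = 14 and n = 16 − 13 = 3.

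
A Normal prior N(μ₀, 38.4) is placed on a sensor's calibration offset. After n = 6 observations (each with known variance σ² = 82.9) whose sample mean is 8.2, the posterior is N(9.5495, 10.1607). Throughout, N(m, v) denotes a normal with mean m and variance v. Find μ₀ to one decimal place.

The posterior mean is a precision-weighted average: μ_n = (τ₀μ₀ + τ_data·x̄)/(τ₀+τ_data), with τ₀=1/σ₀² and τ_data=n/σ².
Here τ₀ = 1/38.4 = 0.026042 and τ_data = 6/82.9 = 0.072376, so τ_n = 0.098418.
Rearranging for μ₀: μ₀ = (μ_n·τ_n − τ_data·x̄)/τ₀ = (9.5495·0.098418 − 0.072376·8.2) / 0.026042 = 0.346359/0.026042 ≈ 13.3.

μ₀ = 13.3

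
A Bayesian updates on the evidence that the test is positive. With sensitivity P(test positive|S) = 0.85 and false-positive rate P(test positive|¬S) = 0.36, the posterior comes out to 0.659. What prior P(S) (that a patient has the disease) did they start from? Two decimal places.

P(S) = 0.45

In odds form, posterior odds = prior odds × likelihood ratio, so prior odds = posterior odds ÷ LR.
Posterior odds = 0.659/(1−0.659) = 1.9326. LR = 0.85/0.36 = 2.3611.
Prior odds = 1.9326/2.3611 = 0.8185, so P(S) = 0.8185/(1+0.8185) ≈ 0.45.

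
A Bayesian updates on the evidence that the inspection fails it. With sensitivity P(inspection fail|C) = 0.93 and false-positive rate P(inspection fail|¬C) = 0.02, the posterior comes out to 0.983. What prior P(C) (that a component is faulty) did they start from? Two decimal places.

P(C) = 0.55

Bayes' rule in odds form gives O(C|E) = O(C)·[P(E|C)/P(E|¬C)], hence O(C) = O(C|E)/LR.
Posterior odds = 0.983/(1−0.983) = 57.8235. LR = 0.93/0.02 = 46.5000.
Prior odds = 57.8235/46.5000 = 1.2435, so P(C) = 1.2435/(1+1.2435) ≈ 0.55.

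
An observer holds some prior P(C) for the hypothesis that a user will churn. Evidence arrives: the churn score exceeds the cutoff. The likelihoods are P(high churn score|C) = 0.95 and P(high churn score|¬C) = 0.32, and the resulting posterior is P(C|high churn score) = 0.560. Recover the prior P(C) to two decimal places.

P(C) = 0.30

Bayes' rule in odds form gives O(C|E) = O(C)·[P(E|C)/P(E|¬C)], hence O(C) = O(C|E)/LR.
Posterior odds = 0.560/(1−0.560) = 1.2727. LR = 0.95/0.32 = 2.9688.
Prior odds = 1.2727/2.9688 = 0.4287, so P(C) = 0.4287/(1+0.4287) ≈ 0.30.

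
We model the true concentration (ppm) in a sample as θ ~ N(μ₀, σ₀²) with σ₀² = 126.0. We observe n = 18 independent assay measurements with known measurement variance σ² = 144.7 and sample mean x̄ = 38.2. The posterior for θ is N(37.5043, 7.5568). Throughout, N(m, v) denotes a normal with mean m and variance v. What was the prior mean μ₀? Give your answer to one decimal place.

The posterior mean is a precision-weighted average: μ_n = (τ₀μ₀ + τ_data·x̄)/(τ₀+τ_data), with τ₀=1/σ₀² and τ_data=n/σ².
Here τ₀ = 1/126.0 = 0.007937 and τ_data = 18/144.7 = 0.124395, so τ_n = 0.132332.
Rearranging for μ₀: μ₀ = (μ_n·τ_n − τ_data·x̄)/τ₀ = (37.5043·0.132332 − 0.124395·38.2) / 0.007937 = 0.211130/0.007937 ≈ 26.6.

μ₀ = 26.6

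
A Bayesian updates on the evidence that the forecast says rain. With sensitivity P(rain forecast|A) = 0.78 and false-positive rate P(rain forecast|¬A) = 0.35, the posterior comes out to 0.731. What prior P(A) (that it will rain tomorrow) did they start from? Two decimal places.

P(A) = 0.55

In odds form, posterior odds = prior odds × likelihood ratio, so prior odds = posterior odds ÷ LR.
Posterior odds = 0.731/(1−0.731) = 2.7175. LR = 0.78/0.35 = 2.2286.
Prior odds = 2.7175/2.2286 = 1.2194, so P(A) = 1.2194/(1+1.2194) ≈ 0.55.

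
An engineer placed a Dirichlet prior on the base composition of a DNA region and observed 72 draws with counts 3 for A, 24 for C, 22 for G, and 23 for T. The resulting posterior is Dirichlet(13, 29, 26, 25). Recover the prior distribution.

Dirichlet(10, 5, 4, 2)

For a Dirichlet(α) prior with multinomial counts c, the posterior is Dirichlet(α + c) componentwise.
Subtract each count from the matching posterior parameter: 13−3=10, 29−24=5, 26−22=4, 25−23=2.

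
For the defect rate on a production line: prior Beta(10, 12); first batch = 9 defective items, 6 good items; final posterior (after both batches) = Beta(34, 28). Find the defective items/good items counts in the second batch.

Because Beta–binomial updating is additive in the counts, the combined data contributed (α_post−α_prior, β_post−β_prior) successes and failures.
Total across both batches: 34−10=24 defective items, 28−12=16 good items.
Subtract the first batch: 24−9=15 defective items and 16−6=10 good items.

15 defective items and 10 good items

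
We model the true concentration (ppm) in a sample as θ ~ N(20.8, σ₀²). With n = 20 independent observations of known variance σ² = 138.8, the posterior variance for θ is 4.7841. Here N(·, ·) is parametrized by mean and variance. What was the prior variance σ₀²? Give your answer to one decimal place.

σ₀² = 15.4

For the Normal–Normal model with known σ², precisions add: τ_n = τ₀ + n/σ².
So 1/σ₀² = 1/4.7841 − 20/138.8 = 0.209026 − 0.144092 = 0.064934.
Hence σ₀² = 1/0.064934 ≈ 15.4.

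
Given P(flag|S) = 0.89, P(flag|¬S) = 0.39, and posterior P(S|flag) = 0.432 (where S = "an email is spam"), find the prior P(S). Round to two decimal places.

In odds form, posterior odds = prior odds × likelihood ratio, so prior odds = posterior odds ÷ LR.
Posterior odds = 0.432/(1−0.432) = 0.7606. LR = 0.89/0.39 = 2.2821.
Prior odds = 0.7606/2.2821 = 0.3333, so P(S) = 0.3333/(1+0.3333) ≈ 0.25.

P(S) = 0.25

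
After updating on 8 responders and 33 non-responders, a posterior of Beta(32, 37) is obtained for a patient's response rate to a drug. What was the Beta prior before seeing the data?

Beta(24, 4)

Beta is conjugate to the binomial likelihood: posterior = Beta(a+s, b+f).
So a = 32 − 8 = 24 and b = 37 − 33 = 4.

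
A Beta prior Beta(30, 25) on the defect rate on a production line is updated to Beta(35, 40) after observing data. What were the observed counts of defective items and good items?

5 defective items and 15 good items

Under Beta–binomial conjugacy the posterior parameters are (a+s, b+f).
So s = 35 − 30 = 5 and f = 40 − 25 = 15.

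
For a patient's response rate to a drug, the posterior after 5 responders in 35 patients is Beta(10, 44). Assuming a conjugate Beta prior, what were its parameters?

Under Beta–binomial conjugacy the posterior parameters are (α+s, β+f).
Subtract the data counts: 10−5=5, 44−30=14.

Beta(5, 14)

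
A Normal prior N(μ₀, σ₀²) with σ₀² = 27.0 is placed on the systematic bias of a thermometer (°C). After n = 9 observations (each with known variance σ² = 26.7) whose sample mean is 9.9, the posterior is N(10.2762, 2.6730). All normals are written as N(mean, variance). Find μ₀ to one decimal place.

The posterior mean is a precision-weighted average: μ_n = (τ₀μ₀ + τ_data·x̄)/(τ₀+τ_data), with τ₀=1/σ₀² and τ_data=n/σ².
Here τ₀ = 1/27.0 = 0.037037 and τ_data = 9/26.7 = 0.337079, so τ_n = 0.374116.
Rearranging for μ₀: μ₀ = (μ_n·τ_n − τ_data·x̄)/τ₀ = (10.2762·0.374116 − 0.337079·9.9) / 0.037037 = 0.507409/0.037037 ≈ 13.7.

μ₀ = 13.7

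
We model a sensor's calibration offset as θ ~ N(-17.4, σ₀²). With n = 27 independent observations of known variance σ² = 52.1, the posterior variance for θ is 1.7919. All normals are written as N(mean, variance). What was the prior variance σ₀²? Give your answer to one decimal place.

For the Normal–Normal model with known σ², precisions add: τ_n = τ₀ + n/σ².
So 1/σ₀² = 1/1.7919 − 27/52.1 = 0.558067 − 0.518234 = 0.039833.
Hence σ₀² = 1/0.039833 ≈ 25.1.

σ₀² = 25.1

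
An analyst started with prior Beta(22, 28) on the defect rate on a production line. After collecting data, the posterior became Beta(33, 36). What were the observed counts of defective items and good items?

A Beta(α, β) prior with s successes and f failures in binomial data gives a Beta(α+s, β+f) posterior.
Match parameters: s=33−22=11, f=36−28=8.

11 defective items and 8 good items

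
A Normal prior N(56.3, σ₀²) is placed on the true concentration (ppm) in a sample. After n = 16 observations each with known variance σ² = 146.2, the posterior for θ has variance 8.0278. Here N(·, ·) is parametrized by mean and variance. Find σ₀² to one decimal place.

Posterior precision equals prior precision plus data precision: 1/σ_n² = 1/σ₀² + n/σ².
So 1/σ₀² = 1/8.0278 − 16/146.2 = 0.124567 − 0.109439 = 0.015128.
Hence σ₀² = 1/0.015128 ≈ 66.1.

σ₀² = 66.1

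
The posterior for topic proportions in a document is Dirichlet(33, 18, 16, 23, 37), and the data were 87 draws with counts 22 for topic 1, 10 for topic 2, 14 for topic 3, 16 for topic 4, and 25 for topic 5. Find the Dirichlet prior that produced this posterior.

Dirichlet(11, 8, 2, 7, 12)

For a Dirichlet(α) prior with multinomial counts c, the posterior is Dirichlet(α + c) componentwise.
Subtract each count from the matching posterior parameter: 33−22=11, 18−10=8, 16−14=2, 23−16=7, 37−25=12.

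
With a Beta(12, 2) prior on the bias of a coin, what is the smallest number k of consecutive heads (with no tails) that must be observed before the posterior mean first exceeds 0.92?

After k heads and 0 tails the posterior is Beta(12+k, 2), with mean (12+k)/(12+2+k).
Set (12+k)/(14+k) > 0.92 and solve: k > (0.92·14 − 12)/(1 − 0.92) = 11.000.
The smallest integer exceeding 11.000 is 12.

k = 12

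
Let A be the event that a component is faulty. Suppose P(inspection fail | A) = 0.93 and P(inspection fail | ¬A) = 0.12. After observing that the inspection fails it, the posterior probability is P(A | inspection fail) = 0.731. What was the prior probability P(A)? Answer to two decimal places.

P(A) = 0.26

Bayes' rule in odds form gives O(A|E) = O(A)·[P(E|A)/P(E|¬A)], hence O(A) = O(A|E)/LR.
Posterior odds = 0.731/(1−0.731) = 2.7175. LR = 0.93/0.12 = 7.7500.
Prior odds = 2.7175/7.7500 = 0.3506, so P(A) = 0.3506/(1+0.3506) ≈ 0.26.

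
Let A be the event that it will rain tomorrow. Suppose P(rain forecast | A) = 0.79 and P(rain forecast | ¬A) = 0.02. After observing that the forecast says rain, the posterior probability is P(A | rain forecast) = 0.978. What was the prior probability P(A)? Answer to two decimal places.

Bayes' rule in odds form gives O(A|E) = O(A)·[P(E|A)/P(E|¬A)], hence O(A) = O(A|E)/LR.
Posterior odds = 0.978/(1−0.978) = 44.4545. LR = 0.79/0.02 = 39.5000.
Prior odds = 44.4545/39.5000 = 1.1254, so P(A) = 1.1254/(1+1.1254) ≈ 0.53.

P(A) = 0.53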